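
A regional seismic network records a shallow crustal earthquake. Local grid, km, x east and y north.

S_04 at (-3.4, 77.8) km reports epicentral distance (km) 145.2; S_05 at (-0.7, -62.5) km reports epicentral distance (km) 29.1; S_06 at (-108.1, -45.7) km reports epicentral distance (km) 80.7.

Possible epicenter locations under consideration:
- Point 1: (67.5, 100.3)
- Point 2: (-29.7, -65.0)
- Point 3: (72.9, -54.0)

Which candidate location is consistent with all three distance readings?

For each candidate, compare |candidate − station| to the reported distance:
Point 1: residuals S_04 70.8, S_05 147.4, S_06 147.7 → max 147.7 km
Point 2: residuals S_04 0.0, S_05 0.0, S_06 0.0 → max 0.0 km
Point 3: residuals S_04 7.1, S_05 45.0, S_06 100.5 → max 100.5 km
Only Point 2 has all residuals ≈ 0.

Point 2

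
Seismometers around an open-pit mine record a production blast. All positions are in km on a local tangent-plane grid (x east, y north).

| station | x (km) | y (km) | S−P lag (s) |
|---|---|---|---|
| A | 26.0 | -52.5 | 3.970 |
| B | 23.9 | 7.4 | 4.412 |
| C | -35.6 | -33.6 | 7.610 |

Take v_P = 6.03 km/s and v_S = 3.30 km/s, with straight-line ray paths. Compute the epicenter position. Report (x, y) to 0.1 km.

(19.1, -24.4)

Distance from S−P lag: d = Δt · v_P v_S / (v_P − v_S) = Δt · (6.03·3.30)/(6.03−3.30) ≈ 7.2890·Δt.
So d_A = 28.94, d_B = 32.16, d_C = 55.47 km.
Circle about each station: (x − 26.0)² + (y + 52.5)² = 28.94²; (x − 23.9)² + (y − 7.4)² = 32.16²; (x + 35.6)² + (y + 33.6)² = 55.47².
Subtracting the A equation from the B and C equations removes the quadratic terms:
-4.2 x + 119.8 y = -3003.02
-123.2 x + 37.8 y = -3275.33
Solving the 2×2 system: x ≈ 19.1, y ≈ -24.4 km.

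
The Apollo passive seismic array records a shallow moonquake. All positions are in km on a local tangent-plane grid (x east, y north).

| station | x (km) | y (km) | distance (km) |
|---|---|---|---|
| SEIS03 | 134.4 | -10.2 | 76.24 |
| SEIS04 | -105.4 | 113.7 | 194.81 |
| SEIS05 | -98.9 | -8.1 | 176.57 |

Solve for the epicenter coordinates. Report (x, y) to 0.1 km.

(72.5, 34.3)

Circle about each station: (x − 134.4)² + (y + 10.2)² = 76.24²; (x + 105.4)² + (y − 113.7)² = 194.81²; (x + 98.9)² + (y + 8.1)² = 176.57².
Subtracting the SEIS03 equation from the SEIS04 and SEIS05 equations removes the quadratic terms:
-479.6 x + 247.8 y = -26268.95
-466.6 x + 4.2 y = -33685.01
Solving the 2×2 system: x ≈ 72.5, y ≈ 34.3 km.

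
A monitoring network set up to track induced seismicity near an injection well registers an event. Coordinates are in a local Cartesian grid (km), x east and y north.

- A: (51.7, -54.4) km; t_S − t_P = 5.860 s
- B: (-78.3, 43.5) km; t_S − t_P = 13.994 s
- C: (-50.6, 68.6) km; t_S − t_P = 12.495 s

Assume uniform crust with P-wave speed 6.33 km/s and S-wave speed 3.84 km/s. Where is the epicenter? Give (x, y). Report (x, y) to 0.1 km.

Distance from S−P lag: d = Δt · v_P v_S / (v_P − v_S) = Δt · (6.33·3.84)/(6.33−3.84) ≈ 9.7619·Δt.
So d_A = 57.20, d_B = 136.61, d_C = 121.98 km.
Circle about each station: (x − 51.7)² + (y + 54.4)² = 57.20²; (x + 78.3)² + (y − 43.5)² = 136.61²; (x + 50.6)² + (y − 68.6)² = 121.98².
Subtracting pairs of circle equations eliminates x²+y² and gives linear equations (the radical axes):
-260.0 x + 195.8 y = -12999.56
-204.6 x + 246.0 y = -9973.21
Solving the 2×2 system: x ≈ 52.1, y ≈ 2.8 km.

x ≈ 52.1 km, y ≈ 2.8 km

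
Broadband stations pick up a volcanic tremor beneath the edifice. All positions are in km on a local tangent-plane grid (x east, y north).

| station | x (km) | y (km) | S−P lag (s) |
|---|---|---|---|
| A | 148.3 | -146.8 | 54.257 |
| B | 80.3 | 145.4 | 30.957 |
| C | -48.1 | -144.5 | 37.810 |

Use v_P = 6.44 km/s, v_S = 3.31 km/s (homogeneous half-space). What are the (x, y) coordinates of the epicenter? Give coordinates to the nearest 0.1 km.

Distance from S−P lag: d = Δt · v_P v_S / (v_P − v_S) = Δt · (6.44·3.31)/(6.44−3.31) ≈ 6.8104·Δt.
So d_A = 369.51, d_B = 210.83, d_C = 257.50 km.
Circle about each station: (x − 148.3)² + (y + 146.8)² = 369.51²; (x − 80.3)² + (y − 145.4)² = 210.83²; (x + 48.1)² + (y + 144.5)² = 257.50².
Subtracting the A equation from the B and C equations removes the quadratic terms:
-136.0 x + 584.4 y = 76134.47
-392.8 x + 4.6 y = 49882.12
Solving the 2×2 system: x ≈ -125.8, y ≈ 101.0 km.
Check against A (with the unrounded x, y): √((x − 148.3)²+(y + 146.8)²) = 369.51 ≈ 369.51 km. ✓

(-125.8, 101.0)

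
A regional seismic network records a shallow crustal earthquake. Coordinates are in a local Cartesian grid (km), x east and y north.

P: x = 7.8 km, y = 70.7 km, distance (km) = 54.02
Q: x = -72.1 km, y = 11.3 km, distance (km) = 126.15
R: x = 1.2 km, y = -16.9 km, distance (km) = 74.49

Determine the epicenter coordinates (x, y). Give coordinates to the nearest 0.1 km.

(51.1, 38.4)

Circle about each station: (x − 7.8)² + (y − 70.7)² = 54.02²; (x + 72.1)² + (y − 11.3)² = 126.15²; (x − 1.2)² + (y + 16.9)² = 74.49².
Subtracting the P equation from the Q and R equations removes the quadratic terms:
-159.8 x − 118.8 y = -12728.89
-13.2 x − 175.2 y = -7402.88
Solving the 2×2 system: x ≈ 51.1, y ≈ 38.4 km.
Check against P (with the unrounded x, y): √((x − 7.8)²+(y − 70.7)²) = 54.02 ≈ 54.02 km. ✓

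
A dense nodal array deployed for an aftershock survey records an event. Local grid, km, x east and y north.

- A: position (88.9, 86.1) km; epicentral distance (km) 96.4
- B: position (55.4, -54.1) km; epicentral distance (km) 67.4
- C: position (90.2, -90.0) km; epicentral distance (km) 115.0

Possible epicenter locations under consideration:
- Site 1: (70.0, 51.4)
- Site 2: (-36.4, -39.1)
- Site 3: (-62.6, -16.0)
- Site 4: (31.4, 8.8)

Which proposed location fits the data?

For each candidate, compare |candidate − station| to the reported distance:
Site 1: residuals A 56.9, B 39.1, C 27.8 → max 56.9 km
Site 2: residuals A 80.7, B 25.6, C 21.4 → max 80.7 km
Site 3: residuals A 86.3, B 56.6, C 54.8 → max 86.3 km
Site 4: residuals A 0.1, B 0.1, C 0.0 → max 0.1 km
Only Site 4 has all residuals ≈ 0.

Site 4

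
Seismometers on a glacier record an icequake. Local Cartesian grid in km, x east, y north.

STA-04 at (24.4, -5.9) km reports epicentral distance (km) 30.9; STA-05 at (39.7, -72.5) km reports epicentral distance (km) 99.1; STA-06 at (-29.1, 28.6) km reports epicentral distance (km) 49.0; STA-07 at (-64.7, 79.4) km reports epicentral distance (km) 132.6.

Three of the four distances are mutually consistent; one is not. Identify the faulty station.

Solve using three stations at a time. Using STA-04, STA-05, STA-06 (subtract circle equations pairwise → linear system) gives (x, y) ≈ (19.7, 24.5).
Distances from that point to each station vs reported:
  STA-04: calculated 30.8 vs reported 30.9 → residual 0.1 km
  STA-05: calculated 99.1 vs reported 99.1 → residual 0.0 km
  STA-06: calculated 48.9 vs reported 49.0 → residual 0.1 km
  STA-07: calculated 100.6 vs reported 132.6 → residual 32.0 km
STA-04, STA-05, STA-06 are mutually consistent (residuals ≈ 0); STA-07 is off by 32.0 km.

STA-07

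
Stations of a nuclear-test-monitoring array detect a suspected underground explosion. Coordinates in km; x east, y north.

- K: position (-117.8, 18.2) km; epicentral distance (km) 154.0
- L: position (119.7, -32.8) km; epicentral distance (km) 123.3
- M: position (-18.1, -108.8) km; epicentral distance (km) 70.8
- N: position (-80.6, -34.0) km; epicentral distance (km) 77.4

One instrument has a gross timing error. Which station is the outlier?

K

Solve using three stations at a time. Using L, M, N (subtract circle equations pairwise → linear system) gives (x, y) ≈ (-3.4, -39.6).
Distances from that point to each station vs reported:
  K: calculated 128.1 vs reported 154.0 → residual 25.9 km
  L: calculated 123.3 vs reported 123.3 → residual 0.0 km
  M: calculated 70.8 vs reported 70.8 → residual 0.0 km
  N: calculated 77.4 vs reported 77.4 → residual 0.0 km
L, M, N are mutually consistent (residuals ≈ 0); K is off by 25.9 km.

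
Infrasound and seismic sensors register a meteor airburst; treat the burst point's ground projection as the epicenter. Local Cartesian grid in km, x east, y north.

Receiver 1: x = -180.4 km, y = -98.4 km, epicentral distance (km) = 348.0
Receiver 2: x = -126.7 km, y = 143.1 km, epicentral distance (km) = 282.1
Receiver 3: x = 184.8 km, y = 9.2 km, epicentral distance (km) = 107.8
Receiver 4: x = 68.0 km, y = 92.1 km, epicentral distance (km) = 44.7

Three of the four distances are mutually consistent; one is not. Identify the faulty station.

Solve using three stations at a time. Using Receiver 1, Receiver 3, Receiver 4 (subtract circle equations pairwise → linear system) gives (x, y) ≈ (112.6, 89.3).
Distances from that point to each station vs reported:
  Receiver 1: calculated 348.0 vs reported 348.0 → residual 0.0 km
  Receiver 2: calculated 245.3 vs reported 282.1 → residual 36.8 km
  Receiver 3: calculated 107.8 vs reported 107.8 → residual 0.0 km
  Receiver 4: calculated 44.7 vs reported 44.7 → residual 0.0 km
Receiver 1, Receiver 3, Receiver 4 are mutually consistent (residuals ≈ 0); Receiver 2 is off by 36.8 km.

Receiver 2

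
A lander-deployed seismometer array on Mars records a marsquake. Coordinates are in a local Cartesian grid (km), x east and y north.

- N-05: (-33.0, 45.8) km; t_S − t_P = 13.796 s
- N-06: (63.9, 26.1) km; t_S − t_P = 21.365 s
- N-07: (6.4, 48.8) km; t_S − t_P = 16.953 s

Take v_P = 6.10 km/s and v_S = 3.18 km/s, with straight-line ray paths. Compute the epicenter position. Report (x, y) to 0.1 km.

-60.9 km east, -41.5 km north

Distance from S−P lag: d = Δt · v_P v_S / (v_P − v_S) = Δt · (6.10·3.18)/(6.10−3.18) ≈ 6.6432·Δt.
So d_N-05 = 91.65, d_N-06 = 141.93, d_N-07 = 112.62 km.
Circle about each station: (x + 33.0)² + (y − 45.8)² = 91.65²; (x − 63.9)² + (y − 26.1)² = 141.93²; (x − 6.4)² + (y − 48.8)² = 112.62².
Subtracting pairs of circle equations eliminates x²+y² and gives linear equations (the radical axes):
193.8 x − 39.4 y = -10166.62
78.8 x + 6.0 y = -5047.78
Solving the 2×2 system: x ≈ -60.9, y ≈ -41.5 km.
Check against N-05 (with the unrounded x, y): √((x + 33.0)²+(y − 45.8)²) = 91.66 ≈ 91.65 km. ✓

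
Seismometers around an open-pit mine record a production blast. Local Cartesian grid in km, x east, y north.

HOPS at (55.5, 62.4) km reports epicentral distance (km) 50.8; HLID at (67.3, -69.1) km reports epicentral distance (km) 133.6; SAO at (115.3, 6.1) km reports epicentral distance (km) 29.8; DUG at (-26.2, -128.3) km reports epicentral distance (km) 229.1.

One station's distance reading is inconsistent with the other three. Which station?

Solve using three stations at a time. Using HOPS, HLID, DUG (subtract circle equations pairwise → linear system) gives (x, y) ≈ (106.1, 58.7).
Distances from that point to each station vs reported:
  HOPS: calculated 50.7 vs reported 50.8 → residual 0.1 km
  HLID: calculated 133.6 vs reported 133.6 → residual 0.0 km
  SAO: calculated 53.4 vs reported 29.8 → residual 23.6 km
  DUG: calculated 229.1 vs reported 229.1 → residual 0.0 km
HOPS, HLID, DUG are mutually consistent (residuals ≈ 0); SAO is off by 23.6 km.

SAO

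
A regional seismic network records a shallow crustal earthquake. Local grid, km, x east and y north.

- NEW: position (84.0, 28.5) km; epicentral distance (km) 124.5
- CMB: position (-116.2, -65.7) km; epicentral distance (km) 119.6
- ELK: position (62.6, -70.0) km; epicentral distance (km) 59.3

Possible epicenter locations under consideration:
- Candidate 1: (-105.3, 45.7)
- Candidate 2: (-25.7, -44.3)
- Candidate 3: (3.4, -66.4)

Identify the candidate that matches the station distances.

For each candidate, compare |candidate − station| to the reported distance:
Candidate 1: residuals NEW 65.6, CMB 7.7, ELK 144.6 → max 144.6 km
Candidate 2: residuals NEW 7.2, CMB 26.6, ELK 32.7 → max 32.7 km
Candidate 3: residuals NEW 0.0, CMB 0.0, ELK 0.0 → max 0.0 km
Only Candidate 3 has all residuals ≈ 0.

Candidate 3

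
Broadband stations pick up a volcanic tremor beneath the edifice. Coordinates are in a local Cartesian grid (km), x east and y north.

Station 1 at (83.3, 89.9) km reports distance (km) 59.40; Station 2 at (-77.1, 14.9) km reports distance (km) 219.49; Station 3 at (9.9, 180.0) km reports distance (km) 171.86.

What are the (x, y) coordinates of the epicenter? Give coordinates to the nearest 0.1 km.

x ≈ 136.8 km, y ≈ 64.1 km

Circle about each station: (x − 83.3)² + (y − 89.9)² = 59.40²; (x + 77.1)² + (y − 14.9)² = 219.49²; (x − 9.9)² + (y − 180.0)² = 171.86².
Subtracting the Station 1 equation from the Station 2 and Station 3 equations removes the quadratic terms:
-320.8 x − 150.0 y = -53501.98
-146.8 x + 180.2 y = -8530.39
Solving the 2×2 system: x ≈ 136.8, y ≈ 64.1 km.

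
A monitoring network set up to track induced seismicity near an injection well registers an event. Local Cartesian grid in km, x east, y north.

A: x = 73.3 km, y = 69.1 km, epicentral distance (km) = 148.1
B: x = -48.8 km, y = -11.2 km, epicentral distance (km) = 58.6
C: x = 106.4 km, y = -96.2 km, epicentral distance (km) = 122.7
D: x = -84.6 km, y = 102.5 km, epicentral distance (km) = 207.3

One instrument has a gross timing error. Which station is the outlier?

D

Solve using three stations at a time. Using A, B, C (subtract circle equations pairwise → linear system) gives (x, y) ≈ (-8.9, -54.1).
Distances from that point to each station vs reported:
  A: calculated 148.1 vs reported 148.1 → residual 0.0 km
  B: calculated 58.6 vs reported 58.6 → residual 0.0 km
  C: calculated 122.7 vs reported 122.7 → residual 0.0 km
  D: calculated 174.0 vs reported 207.3 → residual 33.3 km
A, B, C are mutually consistent (residuals ≈ 0); D is off by 33.3 km.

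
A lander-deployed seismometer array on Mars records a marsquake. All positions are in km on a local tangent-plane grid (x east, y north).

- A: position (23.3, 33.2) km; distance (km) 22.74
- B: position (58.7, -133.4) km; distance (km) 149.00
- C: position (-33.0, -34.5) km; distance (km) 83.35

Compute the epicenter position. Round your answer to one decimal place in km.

Circle about each station: (x − 23.3)² + (y − 33.2)² = 22.74²; (x − 58.7)² + (y + 133.4)² = 149.00²; (x + 33.0)² + (y + 34.5)² = 83.35².
Subtracting pairs of circle equations eliminates x²+y² and gives linear equations (the radical axes):
70.8 x − 333.2 y = -2087.77
-112.6 x − 135.4 y = -5795.99
Solving the 2×2 system: x ≈ 35.0, y ≈ 13.7 km.
Check against A (with the unrounded x, y): √((x − 23.3)²+(y − 33.2)²) = 22.74 ≈ 22.74 km. ✓

x ≈ 35.0 km, y ≈ 13.7 km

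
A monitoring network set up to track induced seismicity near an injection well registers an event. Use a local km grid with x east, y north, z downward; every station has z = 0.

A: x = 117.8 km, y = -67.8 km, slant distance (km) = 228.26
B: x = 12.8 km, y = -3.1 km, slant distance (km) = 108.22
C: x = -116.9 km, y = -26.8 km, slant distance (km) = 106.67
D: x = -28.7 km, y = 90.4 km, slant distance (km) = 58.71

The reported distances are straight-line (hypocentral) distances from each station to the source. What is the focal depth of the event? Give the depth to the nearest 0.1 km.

depth ≈ 33.5 km

Each station gives a sphere (x−x_i)² + (y−y_i)² + z² = d_i² (stations at z=0).
Subtracting the A sphere from B and C: z² cancels, leaving linear equations in x and y:
-210.0 x + 129.4 y = 22090.83
-469.4 x + 82.0 y = 36634.31
Solving: x ≈ -67.303, y ≈ 61.494 km (keep extra digits for the depth step; rounded: -67.3, 61.5).
Then from the A sphere: z² = 228.26² − (x − 117.8)² − (y + 67.8)² with x = -67.303, y = 61.494, so z ≈ 33.505 ≈ 33.5 km.
Check against D (with the unrounded solution): distance 58.72 ≈ 58.71 km. ✓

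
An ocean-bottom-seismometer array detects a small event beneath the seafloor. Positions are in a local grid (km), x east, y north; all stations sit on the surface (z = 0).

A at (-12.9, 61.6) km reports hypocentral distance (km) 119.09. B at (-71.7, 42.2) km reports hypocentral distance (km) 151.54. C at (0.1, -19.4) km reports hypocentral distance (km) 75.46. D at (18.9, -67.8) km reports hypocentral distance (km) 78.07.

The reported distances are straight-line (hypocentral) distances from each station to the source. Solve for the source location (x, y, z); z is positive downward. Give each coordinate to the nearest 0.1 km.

Each station gives a sphere (x−x_i)² + (y−y_i)² + z² = d_i² (stations at z=0).
Subtracting the A sphere from B and C: z² cancels, leaving linear equations in x and y:
-117.6 x − 38.8 y = -5821.18
26.0 x − 162.0 y = 4903.62
Solving: x ≈ 56.495, y ≈ -21.202 km (keep extra digits for the depth step; rounded: 56.5, -21.2).
Then from the A sphere: z² = 119.09² − (x + 12.9)² − (y − 61.6)² with x = 56.495, y = -21.202, so z ≈ 50.106 ≈ 50.1 km.
Check against D (with the unrounded solution): distance 78.07 ≈ 78.07 km. ✓

x ≈ 56.5 km, y ≈ -21.2 km, depth ≈ 50.1 km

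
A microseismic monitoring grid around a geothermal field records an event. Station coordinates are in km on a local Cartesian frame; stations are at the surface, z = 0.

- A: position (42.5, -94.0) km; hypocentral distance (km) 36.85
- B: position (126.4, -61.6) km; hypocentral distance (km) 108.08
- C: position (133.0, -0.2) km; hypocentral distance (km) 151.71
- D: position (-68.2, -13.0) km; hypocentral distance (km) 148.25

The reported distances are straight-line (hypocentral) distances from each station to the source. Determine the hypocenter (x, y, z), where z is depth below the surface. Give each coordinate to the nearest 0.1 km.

Each station gives a sphere (x−x_i)² + (y−y_i)² + z² = d_i² (stations at z=0).
Subtracting the A sphere from B and C: z² cancels, leaving linear equations in x and y:
167.8 x + 64.8 y = -1194.09
181.0 x + 187.6 y = -14611.21
Solving: x ≈ 36.596, y ≈ -113.194 km (keep extra digits for the depth step; rounded: 36.6, -113.2).
Then from the A sphere: z² = 36.85² − (x − 42.5)² − (y + 94.0)² with x = 36.596, y = -113.194, so z ≈ 30.898 ≈ 30.9 km.

x ≈ 36.6 km, y ≈ -113.2 km, depth ≈ 30.9 km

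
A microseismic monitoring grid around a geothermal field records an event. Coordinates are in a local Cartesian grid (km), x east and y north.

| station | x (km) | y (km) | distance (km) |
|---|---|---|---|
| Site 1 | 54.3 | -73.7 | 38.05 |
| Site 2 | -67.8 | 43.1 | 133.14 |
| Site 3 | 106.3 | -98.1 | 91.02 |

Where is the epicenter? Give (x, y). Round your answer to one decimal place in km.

Circle about each station: (x − 54.3)² + (y + 73.7)² = 38.05²; (x + 67.8)² + (y − 43.1)² = 133.14²; (x − 106.3)² + (y + 98.1)² = 91.02².
Subtracting the Site 1 equation from the Site 2 and Site 3 equations removes the quadratic terms:
-244.2 x + 233.6 y = -18204.19
104.0 x − 48.8 y = 5706.28
Solving the 2×2 system: x ≈ 35.9, y ≈ -40.4 km.

(35.9, -40.4)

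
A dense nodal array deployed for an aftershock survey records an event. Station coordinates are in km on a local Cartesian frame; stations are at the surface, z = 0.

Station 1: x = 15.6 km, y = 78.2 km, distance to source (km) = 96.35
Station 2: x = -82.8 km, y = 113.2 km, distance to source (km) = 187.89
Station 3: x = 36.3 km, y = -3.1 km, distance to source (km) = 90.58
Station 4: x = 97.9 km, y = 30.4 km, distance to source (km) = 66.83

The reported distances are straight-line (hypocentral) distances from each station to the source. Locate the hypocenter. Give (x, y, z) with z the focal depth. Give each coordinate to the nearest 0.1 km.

Each station gives a sphere (x−x_i)² + (y−y_i)² + z² = d_i² (stations at z=0).
Subtracting the Station 1 sphere from Station 2 and Station 3: z² cancels, leaving linear equations in x and y:
-196.8 x + 70.0 y = -12707.85
41.4 x − 162.6 y = -3952.71
Solving: x ≈ 80.510, y ≈ 44.808 km (keep extra digits for the depth step; rounded: 80.5, 44.8).
Then from the Station 1 sphere: z² = 96.35² − (x − 15.6)² − (y − 78.2)² with x = 80.510, y = 44.808, so z ≈ 62.889 ≈ 62.9 km.

(80.5, 44.8, 62.9)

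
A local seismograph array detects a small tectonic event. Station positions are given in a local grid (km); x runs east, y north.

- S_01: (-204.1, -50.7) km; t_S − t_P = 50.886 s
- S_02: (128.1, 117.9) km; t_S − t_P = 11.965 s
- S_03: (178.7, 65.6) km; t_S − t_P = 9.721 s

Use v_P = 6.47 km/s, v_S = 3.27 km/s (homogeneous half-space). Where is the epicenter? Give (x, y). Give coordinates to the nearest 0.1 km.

Distance from S−P lag: d = Δt · v_P v_S / (v_P − v_S) = Δt · (6.47·3.27)/(6.47−3.27) ≈ 6.6115·Δt.
So d_S_01 = 336.43, d_S_02 = 79.11, d_S_03 = 64.27 km.
Circle about each station: (x + 204.1)² + (y + 50.7)² = 336.43²; (x − 128.1)² + (y − 117.9)² = 79.11²; (x − 178.7)² + (y − 65.6)² = 64.27².
Subtracting pairs of circle equations eliminates x²+y² and gives linear equations (the radical axes):
664.4 x + 337.2 y = 93009.47
765.6 x + 232.6 y = 101064.26
Solving the 2×2 system: x ≈ 120.1, y ≈ 39.2 km.

(120.1, 39.2)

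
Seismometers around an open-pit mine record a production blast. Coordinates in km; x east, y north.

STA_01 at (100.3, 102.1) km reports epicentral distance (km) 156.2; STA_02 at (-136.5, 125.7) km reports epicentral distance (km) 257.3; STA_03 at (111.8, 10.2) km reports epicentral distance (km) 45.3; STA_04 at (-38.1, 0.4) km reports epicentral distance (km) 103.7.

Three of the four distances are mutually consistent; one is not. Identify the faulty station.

Solve using three stations at a time. Using STA_01, STA_02, STA_04 (subtract circle equations pairwise → linear system) gives (x, y) ≈ (54.1, -47.2).
Distances from that point to each station vs reported:
  STA_01: calculated 156.2 vs reported 156.2 → residual 0.0 km
  STA_02: calculated 257.3 vs reported 257.3 → residual 0.0 km
  STA_03: calculated 81.3 vs reported 45.3 → residual 36.0 km
  STA_04: calculated 103.8 vs reported 103.7 → residual 0.1 km
STA_01, STA_02, STA_04 are mutually consistent (residuals ≈ 0); STA_03 is off by 36.0 km.

STA_03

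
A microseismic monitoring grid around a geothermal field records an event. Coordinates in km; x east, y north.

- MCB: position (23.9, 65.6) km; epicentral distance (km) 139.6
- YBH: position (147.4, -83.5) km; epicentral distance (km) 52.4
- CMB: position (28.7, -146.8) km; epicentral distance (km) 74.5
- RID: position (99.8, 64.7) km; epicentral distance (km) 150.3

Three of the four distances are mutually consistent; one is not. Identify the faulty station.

Solve using three stations at a time. Using MCB, CMB, RID (subtract circle equations pairwise → linear system) gives (x, y) ≈ (39.8, -73.1).
Distances from that point to each station vs reported:
  MCB: calculated 139.6 vs reported 139.6 → residual 0.0 km
  YBH: calculated 108.1 vs reported 52.4 → residual 55.7 km
  CMB: calculated 74.5 vs reported 74.5 → residual 0.0 km
  RID: calculated 150.3 vs reported 150.3 → residual 0.0 km
MCB, CMB, RID are mutually consistent (residuals ≈ 0); YBH is off by 55.7 km.

YBH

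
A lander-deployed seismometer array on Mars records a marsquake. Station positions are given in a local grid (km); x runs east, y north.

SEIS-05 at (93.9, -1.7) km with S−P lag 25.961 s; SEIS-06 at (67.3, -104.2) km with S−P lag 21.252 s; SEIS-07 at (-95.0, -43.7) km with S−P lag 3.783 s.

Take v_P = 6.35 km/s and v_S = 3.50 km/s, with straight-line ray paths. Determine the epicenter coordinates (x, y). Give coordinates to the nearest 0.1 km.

(-95.5, -73.2)

Distance from S−P lag: d = Δt · v_P v_S / (v_P − v_S) = Δt · (6.35·3.50)/(6.35−3.50) ≈ 7.7982·Δt.
So d_SEIS-05 = 202.45, d_SEIS-06 = 165.73, d_SEIS-07 = 29.50 km.
Circle about each station: (x − 93.9)² + (y + 1.7)² = 202.45²; (x − 67.3)² + (y + 104.2)² = 165.73²; (x + 95.0)² + (y + 43.7)² = 29.50².
Subtracting pairs of circle equations eliminates x²+y² and gives linear equations (the radical axes):
-53.2 x − 205.0 y = 20086.40
-377.8 x − 84.0 y = 42230.34
Solving the 2×2 system: x ≈ -95.5, y ≈ -73.2 km.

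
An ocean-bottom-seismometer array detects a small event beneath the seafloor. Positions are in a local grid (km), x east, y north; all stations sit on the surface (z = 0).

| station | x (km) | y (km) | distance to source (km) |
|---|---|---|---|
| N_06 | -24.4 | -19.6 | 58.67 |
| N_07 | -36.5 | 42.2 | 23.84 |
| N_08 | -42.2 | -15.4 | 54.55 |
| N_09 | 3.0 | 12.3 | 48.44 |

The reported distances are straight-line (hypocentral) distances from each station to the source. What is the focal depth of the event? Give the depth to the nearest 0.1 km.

z ≈ 22.2 km

Each station gives a sphere (x−x_i)² + (y−y_i)² + z² = d_i² (stations at z=0).
Subtracting the N_06 sphere from N_07 and N_08: z² cancels, leaving linear equations in x and y:
-24.2 x + 123.6 y = 5007.39
-35.6 x + 8.4 y = 1504.95
Solving: x ≈ -34.299, y ≈ 33.797 km (keep extra digits for the depth step; rounded: -34.3, 33.8).
Then from the N_06 sphere: z² = 58.67² − (x + 24.4)² − (y + 19.6)² with x = -34.299, y = 33.797, so z ≈ 22.202 ≈ 22.2 km.
Check against N_09 (with the unrounded solution): distance 48.44 ≈ 48.44 km. ✓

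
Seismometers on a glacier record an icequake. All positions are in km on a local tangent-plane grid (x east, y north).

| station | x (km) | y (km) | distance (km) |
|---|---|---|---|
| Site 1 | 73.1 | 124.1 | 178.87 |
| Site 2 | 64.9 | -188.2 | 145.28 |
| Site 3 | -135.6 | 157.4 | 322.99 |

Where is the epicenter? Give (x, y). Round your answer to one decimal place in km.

111.5 km east, -50.6 km north

Circle about each station: (x − 73.1)² + (y − 124.1)² = 178.87²; (x − 64.9)² + (y + 188.2)² = 145.28²; (x + 135.6)² + (y − 157.4)² = 322.99².
Subtracting the Site 1 equation from the Site 2 and Site 3 equations removes the quadratic terms:
-16.4 x − 624.6 y = 29775.03
-417.4 x + 66.6 y = -49910.36
Solving the 2×2 system: x ≈ 111.5, y ≈ -50.6 km.
Check against Site 1 (with the unrounded x, y): √((x − 73.1)²+(y − 124.1)²) = 178.87 ≈ 178.87 km. ✓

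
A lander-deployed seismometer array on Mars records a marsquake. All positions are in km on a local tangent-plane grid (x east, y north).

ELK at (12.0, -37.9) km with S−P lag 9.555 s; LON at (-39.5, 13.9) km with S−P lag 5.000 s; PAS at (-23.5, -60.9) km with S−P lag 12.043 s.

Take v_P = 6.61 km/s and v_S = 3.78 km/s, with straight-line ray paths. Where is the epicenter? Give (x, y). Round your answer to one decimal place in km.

(-7.4, 44.2)

Distance from S−P lag: d = Δt · v_P v_S / (v_P − v_S) = Δt · (6.61·3.78)/(6.61−3.78) ≈ 8.8289·Δt.
So d_ELK = 84.36, d_LON = 44.14, d_PAS = 106.33 km.
Circle about each station: (x − 12.0)² + (y + 37.9)² = 84.36²; (x + 39.5)² + (y − 13.9)² = 44.14²; (x + 23.5)² + (y + 60.9)² = 106.33².
Subtracting the ELK equation from the LON and PAS equations removes the quadratic terms:
-103.0 x + 103.6 y = 5341.32
-71.0 x − 46.0 y = -1508.81
Solving the 2×2 system: x ≈ -7.4, y ≈ 44.2 km.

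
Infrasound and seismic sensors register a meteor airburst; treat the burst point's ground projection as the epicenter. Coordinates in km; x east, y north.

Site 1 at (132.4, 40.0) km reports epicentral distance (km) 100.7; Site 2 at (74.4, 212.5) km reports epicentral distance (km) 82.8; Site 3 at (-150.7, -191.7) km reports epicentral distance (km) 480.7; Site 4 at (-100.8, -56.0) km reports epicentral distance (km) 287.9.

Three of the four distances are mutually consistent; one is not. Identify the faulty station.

Site 3

Solve using three stations at a time. Using Site 1, Site 2, Site 4 (subtract circle equations pairwise → linear system) gives (x, y) ≈ (111.5, 138.5).
Distances from that point to each station vs reported:
  Site 1: calculated 100.7 vs reported 100.7 → residual 0.0 km
  Site 2: calculated 82.8 vs reported 82.8 → residual 0.0 km
  Site 3: calculated 421.6 vs reported 480.7 → residual 59.1 km
  Site 4: calculated 287.9 vs reported 287.9 → residual 0.0 km
Site 1, Site 2, Site 4 are mutually consistent (residuals ≈ 0); Site 3 is off by 59.1 km.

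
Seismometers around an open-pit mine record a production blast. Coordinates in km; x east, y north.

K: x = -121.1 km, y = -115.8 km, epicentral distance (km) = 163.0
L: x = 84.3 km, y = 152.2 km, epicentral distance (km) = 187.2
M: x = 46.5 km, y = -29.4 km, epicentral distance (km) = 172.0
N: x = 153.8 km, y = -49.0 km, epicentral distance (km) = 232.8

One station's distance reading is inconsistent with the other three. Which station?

M

Solve using three stations at a time. Using K, L, N (subtract circle equations pairwise → linear system) gives (x, y) ≈ (-62.8, 36.4).
Distances from that point to each station vs reported:
  K: calculated 163.0 vs reported 163.0 → residual 0.0 km
  L: calculated 187.2 vs reported 187.2 → residual 0.0 km
  M: calculated 127.5 vs reported 172.0 → residual 44.5 km
  N: calculated 232.8 vs reported 232.8 → residual 0.0 km
K, L, N are mutually consistent (residuals ≈ 0); M is off by 44.5 km.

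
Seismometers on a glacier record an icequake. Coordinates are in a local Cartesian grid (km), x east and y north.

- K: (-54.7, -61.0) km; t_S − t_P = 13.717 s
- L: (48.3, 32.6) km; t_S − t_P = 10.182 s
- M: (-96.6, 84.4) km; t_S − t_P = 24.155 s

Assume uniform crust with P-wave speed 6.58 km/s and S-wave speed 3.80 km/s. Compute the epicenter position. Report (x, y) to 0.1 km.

x ≈ 68.6 km, y ≈ -56.7 km

Distance from S−P lag: d = Δt · v_P v_S / (v_P − v_S) = Δt · (6.58·3.80)/(6.58−3.80) ≈ 8.9942·Δt.
So d_K = 123.37, d_L = 91.58, d_M = 217.26 km.
Circle about each station: (x + 54.7)² + (y + 61.0)² = 123.37²; (x − 48.3)² + (y − 32.6)² = 91.58²; (x + 96.6)² + (y − 84.4)² = 217.26².
Subtracting the K equation from the L and M equations removes the quadratic terms:
206.0 x + 187.2 y = 3515.82
-83.8 x + 290.8 y = -22239.92
Solving the 2×2 system: x ≈ 68.6, y ≈ -56.7 km.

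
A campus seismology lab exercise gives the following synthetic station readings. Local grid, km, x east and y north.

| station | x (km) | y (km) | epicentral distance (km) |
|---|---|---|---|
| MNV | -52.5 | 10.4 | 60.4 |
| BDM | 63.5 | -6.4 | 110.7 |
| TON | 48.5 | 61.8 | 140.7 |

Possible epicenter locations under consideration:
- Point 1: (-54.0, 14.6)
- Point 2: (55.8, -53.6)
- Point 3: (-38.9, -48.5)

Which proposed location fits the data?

For each candidate, compare |candidate − station| to the reported distance:
Point 1: residuals MNV 55.9, BDM 8.7, TON 27.9 → max 55.9 km
Point 2: residuals MNV 65.4, BDM 62.9, TON 25.1 → max 65.4 km
Point 3: residuals MNV 0.0, BDM 0.0, TON 0.0 → max 0.0 km
Only Point 3 has all residuals ≈ 0.

Point 3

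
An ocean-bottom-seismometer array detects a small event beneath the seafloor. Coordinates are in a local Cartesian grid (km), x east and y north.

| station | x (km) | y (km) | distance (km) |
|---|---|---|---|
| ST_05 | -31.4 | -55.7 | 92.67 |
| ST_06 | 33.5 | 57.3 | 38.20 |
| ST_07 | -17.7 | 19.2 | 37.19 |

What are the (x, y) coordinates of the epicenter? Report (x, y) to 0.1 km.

Circle about each station: (x + 31.4)² + (y + 55.7)² = 92.67²; (x − 33.5)² + (y − 57.3)² = 38.20²; (x + 17.7)² + (y − 19.2)² = 37.19².
Subtracting pairs of circle equations eliminates x²+y² and gives linear equations (the radical axes):
129.8 x + 226.0 y = 7445.58
27.4 x + 149.8 y = 3798.11
Solving the 2×2 system: x ≈ 19.4, y ≈ 21.8 km.

(19.4, 21.8)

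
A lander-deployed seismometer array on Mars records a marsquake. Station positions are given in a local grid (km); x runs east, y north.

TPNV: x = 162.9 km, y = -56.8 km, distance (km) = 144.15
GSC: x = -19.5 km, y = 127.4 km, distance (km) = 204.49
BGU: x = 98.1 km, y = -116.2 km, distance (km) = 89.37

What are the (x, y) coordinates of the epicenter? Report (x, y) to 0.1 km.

Circle about each station: (x − 162.9)² + (y + 56.8)² = 144.15²; (x + 19.5)² + (y − 127.4)² = 204.49²; (x − 98.1)² + (y + 116.2)² = 89.37².
Subtracting the TPNV equation from the GSC and BGU equations removes the quadratic terms:
-364.8 x + 368.4 y = -34188.58
-129.6 x − 118.8 y = 6155.63
Solving the 2×2 system: x ≈ 19.7, y ≈ -73.3 km.
Check against TPNV (with the unrounded x, y): √((x − 162.9)²+(y + 56.8)²) = 144.15 ≈ 144.15 km. ✓

19.7 km east, -73.3 km north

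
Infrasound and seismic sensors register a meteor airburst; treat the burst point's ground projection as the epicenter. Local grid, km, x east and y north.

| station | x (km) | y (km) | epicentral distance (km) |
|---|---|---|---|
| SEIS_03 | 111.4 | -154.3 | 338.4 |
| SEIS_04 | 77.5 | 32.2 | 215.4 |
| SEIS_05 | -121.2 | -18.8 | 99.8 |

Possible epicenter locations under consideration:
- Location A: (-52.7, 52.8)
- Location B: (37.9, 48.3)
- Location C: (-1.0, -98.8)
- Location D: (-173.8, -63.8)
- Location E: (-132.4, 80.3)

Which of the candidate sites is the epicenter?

Location E

For each candidate, compare |candidate − station| to the reported distance:
Location A: residuals SEIS_03 74.2, SEIS_04 83.6, SEIS_05 0.7 → max 83.6 km
Location B: residuals SEIS_03 122.9, SEIS_04 172.7, SEIS_05 72.9 → max 172.7 km
Location C: residuals SEIS_03 213.0, SEIS_04 62.7, SEIS_05 44.6 → max 213.0 km
Location D: residuals SEIS_03 39.2, SEIS_04 53.6, SEIS_05 30.6 → max 53.6 km
Location E: residuals SEIS_03 0.1, SEIS_04 0.1, SEIS_05 0.1 → max 0.1 km
Only Location E has all residuals ≈ 0.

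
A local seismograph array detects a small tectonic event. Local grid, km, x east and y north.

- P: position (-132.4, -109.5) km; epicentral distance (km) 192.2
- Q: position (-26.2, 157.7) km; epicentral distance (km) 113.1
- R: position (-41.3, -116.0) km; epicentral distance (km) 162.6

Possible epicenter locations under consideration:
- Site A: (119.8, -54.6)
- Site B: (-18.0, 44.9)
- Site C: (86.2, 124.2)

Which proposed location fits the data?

For each candidate, compare |candidate − station| to the reported distance:
Site A: residuals P 65.9, Q 144.6, R 9.8 → max 144.6 km
Site B: residuals P 0.0, Q 0.0, R 0.0 → max 0.0 km
Site C: residuals P 127.8, Q 4.2, R 109.3 → max 127.8 km
Only Site B has all residuals ≈ 0.

Site B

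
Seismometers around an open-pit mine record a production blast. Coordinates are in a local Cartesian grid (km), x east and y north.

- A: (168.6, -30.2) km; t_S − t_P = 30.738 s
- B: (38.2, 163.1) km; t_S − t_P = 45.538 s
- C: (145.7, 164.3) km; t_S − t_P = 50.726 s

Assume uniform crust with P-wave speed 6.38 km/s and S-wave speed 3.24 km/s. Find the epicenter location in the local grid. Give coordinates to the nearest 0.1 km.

Distance from S−P lag: d = Δt · v_P v_S / (v_P − v_S) = Δt · (6.38·3.24)/(6.38−3.24) ≈ 6.5832·Δt.
So d_A = 202.35, d_B = 299.79, d_C = 333.94 km.
Circle about each station: (x − 168.6)² + (y + 30.2)² = 202.35²; (x − 38.2)² + (y − 163.1)² = 299.79²; (x − 145.7)² + (y − 164.3)² = 333.94².
Subtracting pairs of circle equations eliminates x²+y² and gives linear equations (the radical axes):
-260.8 x + 386.6 y = -50205.67
-45.8 x + 389.0 y = -51685.42
Solving the 2×2 system: x ≈ -5.4, y ≈ -133.5 km.

(-5.4, -133.5)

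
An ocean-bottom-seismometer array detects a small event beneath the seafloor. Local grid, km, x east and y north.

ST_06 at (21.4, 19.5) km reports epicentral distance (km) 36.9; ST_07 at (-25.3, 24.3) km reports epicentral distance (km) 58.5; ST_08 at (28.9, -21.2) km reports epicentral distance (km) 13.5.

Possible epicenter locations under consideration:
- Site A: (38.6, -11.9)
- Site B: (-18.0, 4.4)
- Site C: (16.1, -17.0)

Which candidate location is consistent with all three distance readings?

Site C

For each candidate, compare |candidate − station| to the reported distance:
Site A: residuals ST_06 1.1, ST_07 14.9, ST_08 0.1 → max 14.9 km
Site B: residuals ST_06 5.3, ST_07 37.3, ST_08 39.9 → max 39.9 km
Site C: residuals ST_06 0.0, ST_07 0.0, ST_08 0.0 → max 0.0 km
Only Site C has all residuals ≈ 0.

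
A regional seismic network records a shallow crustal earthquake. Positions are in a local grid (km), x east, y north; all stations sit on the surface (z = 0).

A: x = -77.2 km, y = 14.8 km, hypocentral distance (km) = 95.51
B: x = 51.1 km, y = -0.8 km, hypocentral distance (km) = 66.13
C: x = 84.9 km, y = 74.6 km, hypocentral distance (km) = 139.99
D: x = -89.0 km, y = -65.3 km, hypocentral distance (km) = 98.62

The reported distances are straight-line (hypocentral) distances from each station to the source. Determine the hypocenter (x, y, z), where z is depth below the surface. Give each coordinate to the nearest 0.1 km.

x ≈ 0.5 km, y ≈ -33.8 km, depth ≈ 26.9 km

Each station gives a sphere (x−x_i)² + (y−y_i)² + z² = d_i² (stations at z=0).
Subtracting the A sphere from B and C: z² cancels, leaving linear equations in x and y:
256.6 x − 31.2 y = 1181.95
324.2 x + 119.6 y = -3880.75
Solving: x ≈ 0.497, y ≈ -33.795 km (keep extra digits for the depth step; rounded: 0.5, -33.8).
Then from the A sphere: z² = 95.51² − (x + 77.2)² − (y − 14.8)² with x = 0.497, y = -33.795, so z ≈ 26.905 ≈ 26.9 km.
Check against D (with the unrounded solution): distance 98.62 ≈ 98.62 km. ✓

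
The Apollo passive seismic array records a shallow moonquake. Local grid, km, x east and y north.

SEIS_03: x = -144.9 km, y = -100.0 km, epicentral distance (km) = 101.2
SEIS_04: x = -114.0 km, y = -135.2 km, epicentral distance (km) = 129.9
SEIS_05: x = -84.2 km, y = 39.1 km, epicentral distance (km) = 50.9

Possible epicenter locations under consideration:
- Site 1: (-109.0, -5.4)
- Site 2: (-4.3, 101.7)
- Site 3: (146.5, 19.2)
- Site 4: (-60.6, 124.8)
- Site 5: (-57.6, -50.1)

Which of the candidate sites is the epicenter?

For each candidate, compare |candidate − station| to the reported distance:
Site 1: residuals SEIS_03 0.0, SEIS_04 0.0, SEIS_05 0.0 → max 0.0 km
Site 2: residuals SEIS_03 144.7, SEIS_04 131.2, SEIS_05 50.6 → max 144.7 km
Site 3: residuals SEIS_03 213.6, SEIS_04 172.9, SEIS_05 180.7 → max 213.6 km
Site 4: residuals SEIS_03 138.9, SEIS_04 135.5, SEIS_05 38.0 → max 138.9 km
Site 5: residuals SEIS_03 0.6, SEIS_04 27.8, SEIS_05 42.2 → max 42.2 km
Only Site 1 has all residuals ≈ 0.

Site 1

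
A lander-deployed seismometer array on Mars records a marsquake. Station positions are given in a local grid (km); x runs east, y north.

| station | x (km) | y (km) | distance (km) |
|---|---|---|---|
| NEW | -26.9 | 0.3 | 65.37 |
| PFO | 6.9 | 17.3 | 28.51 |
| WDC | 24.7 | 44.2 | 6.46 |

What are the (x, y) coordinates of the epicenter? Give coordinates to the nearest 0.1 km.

Circle about each station: (x + 26.9)² + (y − 0.3)² = 65.37²; (x − 6.9)² + (y − 17.3)² = 28.51²; (x − 24.7)² + (y − 44.2)² = 6.46².
Subtracting the NEW equation from the PFO and WDC equations removes the quadratic terms:
67.6 x + 34.0 y = 3083.62
103.2 x + 87.8 y = 6071.54
Solving the 2×2 system: x ≈ 26.5, y ≈ 38.0 km.
Check against NEW (with the unrounded x, y): √((x + 26.9)²+(y − 0.3)²) = 65.37 ≈ 65.37 km. ✓

(26.5, 38.0)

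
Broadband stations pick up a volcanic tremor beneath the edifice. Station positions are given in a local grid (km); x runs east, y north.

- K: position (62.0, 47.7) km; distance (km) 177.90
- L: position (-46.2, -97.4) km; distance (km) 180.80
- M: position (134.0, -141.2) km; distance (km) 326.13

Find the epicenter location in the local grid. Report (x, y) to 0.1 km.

Circle about each station: (x − 62.0)² + (y − 47.7)² = 177.90²; (x + 46.2)² + (y + 97.4)² = 180.80²; (x − 134.0)² + (y + 141.2)² = 326.13².
Subtracting the K equation from the L and M equations removes the quadratic terms:
-216.4 x − 290.2 y = 4461.68
144.0 x − 377.8 y = -42938.22
Solving the 2×2 system: x ≈ -114.5, y ≈ 70.0 km.
Check against K (with the unrounded x, y): √((x − 62.0)²+(y − 47.7)²) = 177.91 ≈ 177.90 km. ✓

x ≈ -114.5 km, y ≈ 70.0 km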